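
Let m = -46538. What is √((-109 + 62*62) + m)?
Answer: I*√42803 ≈ 206.89*I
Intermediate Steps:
√((-109 + 62*62) + m) = √((-109 + 62*62) - 46538) = √((-109 + 3844) - 46538) = √(3735 - 46538) = √(-42803) = I*√42803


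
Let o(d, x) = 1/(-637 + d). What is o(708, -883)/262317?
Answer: 1/18624507 ≈ 5.3693e-8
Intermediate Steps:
o(708, -883)/262317 = 1/((-637 + 708)*262317) = (1/262317)/71 = (1/71)*(1/262317) = 1/18624507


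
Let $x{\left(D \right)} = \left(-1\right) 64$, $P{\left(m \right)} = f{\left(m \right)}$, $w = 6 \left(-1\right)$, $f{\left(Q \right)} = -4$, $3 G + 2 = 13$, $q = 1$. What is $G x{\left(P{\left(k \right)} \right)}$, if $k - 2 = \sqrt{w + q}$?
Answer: $- \frac{704}{3} \approx -234.67$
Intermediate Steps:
$G = \frac{11}{3}$ ($G = - \frac{2}{3} + \frac{1}{3} \cdot 13 = - \frac{2}{3} + \frac{13}{3} = \frac{11}{3} \approx 3.6667$)
$w = -6$
$k = 2 + i \sqrt{5}$ ($k = 2 + \sqrt{-6 + 1} = 2 + \sqrt{-5} = 2 + i \sqrt{5} \approx 2.0 + 2.2361 i$)
$P{\left(m \right)} = -4$
$x{\left(D \right)} = -64$
$G x{\left(P{\left(k \right)} \right)} = \frac{11}{3} \left(-64\right) = - \frac{704}{3}$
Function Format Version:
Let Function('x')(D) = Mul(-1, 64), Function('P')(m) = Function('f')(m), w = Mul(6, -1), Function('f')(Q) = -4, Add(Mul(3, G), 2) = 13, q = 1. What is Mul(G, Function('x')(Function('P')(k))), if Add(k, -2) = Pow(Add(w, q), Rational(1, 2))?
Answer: Rational(-704, 3) ≈ -234.67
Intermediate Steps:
G = Rational(11, 3) (G = Add(Rational(-2, 3), Mul(Rational(1, 3), 13)) = Add(Rational(-2, 3), Rational(13, 3)) = Rational(11, 3) ≈ 3.6667)
w = -6
k = Add(2, Mul(I, Pow(5, Rational(1, 2)))) (k = Add(2, Pow(Add(-6, 1), Rational(1, 2))) = Add(2, Pow(-5, Rational(1, 2))) = Add(2, Mul(I, Pow(5, Rational(1, 2)))) ≈ Add(2.0000, Mul(2.2361, I)))
Function('P')(m) = -4
Function('x')(D) = -64
Mul(G, Function('x')(Function('P')(k))) = Mul(Rational(11, 3), -64) = Rational(-704, 3)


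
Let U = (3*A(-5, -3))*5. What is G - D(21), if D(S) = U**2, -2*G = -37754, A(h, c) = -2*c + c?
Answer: 16852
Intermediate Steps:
A(h, c) = -c
G = 18877 (G = -1/2*(-37754) = 18877)
U = 45 (U = (3*(-1*(-3)))*5 = (3*3)*5 = 9*5 = 45)
D(S) = 2025 (D(S) = 45**2 = 2025)
G - D(21) = 18877 - 1*2025 = 18877 - 2025 = 16852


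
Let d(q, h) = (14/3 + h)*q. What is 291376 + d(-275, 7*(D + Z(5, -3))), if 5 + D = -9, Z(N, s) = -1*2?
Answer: 962678/3 ≈ 3.2089e+5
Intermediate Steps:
Z(N, s) = -2
D = -14 (D = -5 - 9 = -14)
d(q, h) = q*(14/3 + h) (d(q, h) = (14*(⅓) + h)*q = (14/3 + h)*q = q*(14/3 + h))
291376 + d(-275, 7*(D + Z(5, -3))) = 291376 + (⅓)*(-275)*(14 + 3*(7*(-14 - 2))) = 291376 + (⅓)*(-275)*(14 + 3*(7*(-16))) = 291376 + (⅓)*(-275)*(14 + 3*(-112)) = 291376 + (⅓)*(-275)*(14 - 336) = 291376 + (⅓)*(-275)*(-322) = 291376 + 88550/3 = 962678/3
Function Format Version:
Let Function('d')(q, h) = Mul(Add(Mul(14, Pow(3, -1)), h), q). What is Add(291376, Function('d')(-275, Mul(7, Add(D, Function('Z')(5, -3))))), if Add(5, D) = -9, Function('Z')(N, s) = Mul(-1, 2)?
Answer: Rational(962678, 3) ≈ 3.2089e+5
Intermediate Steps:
Function('Z')(N, s) = -2
D = -14 (D = Add(-5, -9) = -14)
Function('d')(q, h) = Mul(q, Add(Rational(14, 3), h)) (Function('d')(q, h) = Mul(Add(Mul(14, Rational(1, 3)), h), q) = Mul(Add(Rational(14, 3), h), q) = Mul(q, Add(Rational(14, 3), h)))
Add(291376, Function('d')(-275, Mul(7, Add(D, Function('Z')(5, -3))))) = Add(291376, Mul(Rational(1, 3), -275, Add(14, Mul(3, Mul(7, Add(-14, -2)))))) = Add(291376, Mul(Rational(1, 3), -275, Add(14, Mul(3, Mul(7, -16))))) = Add(291376, Mul(Rational(1, 3), -275, Add(14, Mul(3, -112)))) = Add(291376, Mul(Rational(1, 3), -275, Add(14, -336))) = Add(291376, Mul(Rational(1, 3), -275, -322)) = Add(291376, Rational(88550, 3)) = Rational(962678, 3)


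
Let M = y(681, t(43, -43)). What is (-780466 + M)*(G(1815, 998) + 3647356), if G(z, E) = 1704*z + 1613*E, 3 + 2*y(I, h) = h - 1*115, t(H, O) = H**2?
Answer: -6509578418945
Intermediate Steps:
y(I, h) = -59 + h/2 (y(I, h) = -3/2 + (h - 1*115)/2 = -3/2 + (h - 115)/2 = -3/2 + (-115 + h)/2 = -3/2 + (-115/2 + h/2) = -59 + h/2)
G(z, E) = 1613*E + 1704*z
M = 1731/2 (M = -59 + (1/2)*43**2 = -59 + (1/2)*1849 = -59 + 1849/2 = 1731/2 ≈ 865.50)
(-780466 + M)*(G(1815, 998) + 3647356) = (-780466 + 1731/2)*((1613*998 + 1704*1815) + 3647356) = -1559201*((1609774 + 3092760) + 3647356)/2 = -1559201*(4702534 + 3647356)/2 = -1559201/2*8349890 = -6509578418945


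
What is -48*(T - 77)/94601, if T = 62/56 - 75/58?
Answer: 752100/19204003 ≈ 0.039164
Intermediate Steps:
T = -151/812 (T = 62*(1/56) - 75*1/58 = 31/28 - 75/58 = -151/812 ≈ -0.18596)
-48*(T - 77)/94601 = -48*(-151/812 - 77)/94601 = -48*(-62675/812)*(1/94601) = (752100/203)*(1/94601) = 752100/19204003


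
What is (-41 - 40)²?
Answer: 6561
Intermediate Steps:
(-41 - 40)² = (-81)² = 6561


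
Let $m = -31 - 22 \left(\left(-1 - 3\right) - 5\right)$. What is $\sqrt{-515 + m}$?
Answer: $2 i \sqrt{87} \approx 18.655 i$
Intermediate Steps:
$m = 167$ ($m = -31 - 22 \left(-4 - 5\right) = -31 - -198 = -31 + 198 = 167$)
$\sqrt{-515 + m} = \sqrt{-515 + 167} = \sqrt{-348} = 2 i \sqrt{87}$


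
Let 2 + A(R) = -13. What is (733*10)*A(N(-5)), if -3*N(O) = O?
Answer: -109950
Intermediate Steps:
N(O) = -O/3
A(R) = -15 (A(R) = -2 - 13 = -15)
(733*10)*A(N(-5)) = (733*10)*(-15) = 7330*(-15) = -109950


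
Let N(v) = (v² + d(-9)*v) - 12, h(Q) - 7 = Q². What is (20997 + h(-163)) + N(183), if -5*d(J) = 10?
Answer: 80684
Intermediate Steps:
h(Q) = 7 + Q²
d(J) = -2 (d(J) = -⅕*10 = -2)
N(v) = -12 + v² - 2*v (N(v) = (v² - 2*v) - 12 = -12 + v² - 2*v)
(20997 + h(-163)) + N(183) = (20997 + (7 + (-163)²)) + (-12 + 183² - 2*183) = (20997 + (7 + 26569)) + (-12 + 33489 - 366) = (20997 + 26576) + 33111 = 47573 + 33111 = 80684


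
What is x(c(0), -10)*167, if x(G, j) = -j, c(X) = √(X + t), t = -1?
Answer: 1670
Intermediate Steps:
c(X) = √(-1 + X) (c(X) = √(X - 1) = √(-1 + X))
x(c(0), -10)*167 = -1*(-10)*167 = 10*167 = 1670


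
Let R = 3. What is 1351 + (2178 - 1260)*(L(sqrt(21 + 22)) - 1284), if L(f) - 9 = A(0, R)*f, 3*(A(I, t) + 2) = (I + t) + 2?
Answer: -1169099 - 306*sqrt(43) ≈ -1.1711e+6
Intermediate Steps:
A(I, t) = -4/3 + I/3 + t/3 (A(I, t) = -2 + ((I + t) + 2)/3 = -2 + (2 + I + t)/3 = -2 + (2/3 + I/3 + t/3) = -4/3 + I/3 + t/3)
L(f) = 9 - f/3 (L(f) = 9 + (-4/3 + (1/3)*0 + (1/3)*3)*f = 9 + (-4/3 + 0 + 1)*f = 9 - f/3)
1351 + (2178 - 1260)*(L(sqrt(21 + 22)) - 1284) = 1351 + (2178 - 1260)*((9 - sqrt(21 + 22)/3) - 1284) = 1351 + 918*((9 - sqrt(43)/3) - 1284) = 1351 + 918*(-1275 - sqrt(43)/3) = 1351 + (-1170450 - 306*sqrt(43)) = -1169099 - 306*sqrt(43)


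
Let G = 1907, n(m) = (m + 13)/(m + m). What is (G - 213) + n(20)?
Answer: 67793/40 ≈ 1694.8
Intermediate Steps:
n(m) = (13 + m)/(2*m) (n(m) = (13 + m)/((2*m)) = (13 + m)*(1/(2*m)) = (13 + m)/(2*m))
(G - 213) + n(20) = (1907 - 213) + (½)*(13 + 20)/20 = 1694 + (½)*(1/20)*33 = 1694 + 33/40 = 67793/40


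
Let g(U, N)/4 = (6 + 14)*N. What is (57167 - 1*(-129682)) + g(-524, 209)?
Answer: 203569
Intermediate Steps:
g(U, N) = 80*N (g(U, N) = 4*((6 + 14)*N) = 4*(20*N) = 80*N)
(57167 - 1*(-129682)) + g(-524, 209) = (57167 - 1*(-129682)) + 80*209 = (57167 + 129682) + 16720 = 186849 + 16720 = 203569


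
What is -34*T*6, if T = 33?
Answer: -6732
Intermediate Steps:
-34*T*6 = -34*33*6 = -1122*6 = -6732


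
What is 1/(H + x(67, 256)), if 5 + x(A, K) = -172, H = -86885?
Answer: -1/87062 ≈ -1.1486e-5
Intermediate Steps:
x(A, K) = -177 (x(A, K) = -5 - 172 = -177)
1/(H + x(67, 256)) = 1/(-86885 - 177) = 1/(-87062) = -1/87062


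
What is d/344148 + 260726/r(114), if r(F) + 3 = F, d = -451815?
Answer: 4270389523/1819068 ≈ 2347.6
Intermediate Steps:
r(F) = -3 + F
d/344148 + 260726/r(114) = -451815/344148 + 260726/(-3 + 114) = -451815*1/344148 + 260726/111 = -21515/16388 + 260726*(1/111) = -21515/16388 + 260726/111 = 4270389523/1819068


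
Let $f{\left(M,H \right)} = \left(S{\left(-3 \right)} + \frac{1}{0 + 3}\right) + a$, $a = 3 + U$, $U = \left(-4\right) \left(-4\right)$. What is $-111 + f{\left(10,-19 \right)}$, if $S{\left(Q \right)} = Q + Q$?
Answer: $- \frac{293}{3} \approx -97.667$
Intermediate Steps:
$S{\left(Q \right)} = 2 Q$
$U = 16$
$a = 19$ ($a = 3 + 16 = 19$)
$f{\left(M,H \right)} = \frac{40}{3}$ ($f{\left(M,H \right)} = \left(2 \left(-3\right) + \frac{1}{0 + 3}\right) + 19 = \left(-6 + \frac{1}{3}\right) + 19 = - \frac{17}{3} + 19 = \frac{40}{3}$)
$-111 + f{\left(10,-19 \right)} = -111 + \frac{40}{3} = - \frac{293}{3}$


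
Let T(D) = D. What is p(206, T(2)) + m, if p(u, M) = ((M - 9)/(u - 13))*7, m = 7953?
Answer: 1534880/193 ≈ 7952.8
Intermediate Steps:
p(u, M) = 7*(-9 + M)/(-13 + u) (p(u, M) = ((-9 + M)/(-13 + u))*7 = 7*(-9 + M)/(-13 + u))
p(206, T(2)) + m = 7*(-9 + 2)/(-13 + 206) + 7953 = 7*(-7)/193 + 7953 = 7*(1/193)*(-7) + 7953 = -49/193 + 7953 = 1534880/193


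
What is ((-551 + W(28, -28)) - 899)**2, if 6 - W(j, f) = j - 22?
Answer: 2102500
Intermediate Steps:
W(j, f) = 28 - j (W(j, f) = 6 - (j - 22) = 6 - (-22 + j) = 6 + (22 - j) = 28 - j)
((-551 + W(28, -28)) - 899)**2 = ((-551 + (28 - 1*28)) - 899)**2 = ((-551 + (28 - 28)) - 899)**2 = ((-551 + 0) - 899)**2 = (-551 - 899)**2 = (-1450)**2 = 2102500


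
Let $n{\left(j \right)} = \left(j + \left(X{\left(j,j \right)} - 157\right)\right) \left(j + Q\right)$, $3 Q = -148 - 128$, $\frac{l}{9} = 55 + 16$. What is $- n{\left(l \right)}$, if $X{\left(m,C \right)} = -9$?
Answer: $-258731$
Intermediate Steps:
$l = 639$ ($l = 9 \left(55 + 16\right) = 9 \cdot 71 = 639$)
$Q = -92$ ($Q = \frac{-148 - 128}{3} = \frac{1}{3} \left(-276\right) = -92$)
$n{\left(j \right)} = \left(-166 + j\right) \left(-92 + j\right)$ ($n{\left(j \right)} = \left(j - 166\right) \left(j - 92\right) = \left(j - 166\right) \left(-92 + j\right) = \left(-166 + j\right) \left(-92 + j\right)$)
$- n{\left(l \right)} = - (15272 + 639^{2} - 164862) = - (15272 + 408321 - 164862) = \left(-1\right) 258731 = -258731$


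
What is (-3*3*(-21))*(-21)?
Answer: -3969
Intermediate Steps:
(-3*3*(-21))*(-21) = -9*(-21)*(-21) = 189*(-21) = -3969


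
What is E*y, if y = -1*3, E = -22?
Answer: 66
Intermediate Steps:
y = -3
E*y = -22*(-3) = 66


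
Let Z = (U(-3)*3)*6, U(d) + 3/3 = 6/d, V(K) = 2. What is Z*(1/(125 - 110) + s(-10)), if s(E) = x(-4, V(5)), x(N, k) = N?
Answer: 1062/5 ≈ 212.40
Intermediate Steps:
U(d) = -1 + 6/d
Z = -54 (Z = (((6 - 1*(-3))/(-3))*3)*6 = (-(6 + 3)/3*3)*6 = (-⅓*9*3)*6 = -3*3*6 = -9*6 = -54)
s(E) = -4
Z*(1/(125 - 110) + s(-10)) = -54*(1/(125 - 110) - 4) = -54*(1/15 - 4) = -54*(-59/15) = 1062/5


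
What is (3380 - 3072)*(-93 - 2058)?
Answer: -662508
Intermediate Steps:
(3380 - 3072)*(-93 - 2058) = 308*(-2151) = -662508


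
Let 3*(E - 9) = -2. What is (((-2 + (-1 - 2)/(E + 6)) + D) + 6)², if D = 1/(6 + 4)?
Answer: 2798929/184900 ≈ 15.138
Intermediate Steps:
E = 25/3 (E = 9 + (⅓)*(-2) = 9 - ⅔ = 25/3 ≈ 8.3333)
D = ⅒ (D = 1/10 = ⅒ ≈ 0.10000)
(((-2 + (-1 - 2)/(E + 6)) + D) + 6)² = (((-2 + (-1 - 2)/(25/3 + 6)) + ⅒) + 6)² = (((-2 - 3/43/3) + ⅒) + 6)² = (((-2 - 3*3/43) + ⅒) + 6)² = (((-2 - 9/43) + ⅒) + 6)² = ((-95/43 + ⅒) + 6)² = (-907/430 + 6)² = (1673/430)² = 2798929/184900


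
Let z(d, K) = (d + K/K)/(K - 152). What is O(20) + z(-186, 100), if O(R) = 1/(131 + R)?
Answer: 27987/7852 ≈ 3.5643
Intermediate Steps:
z(d, K) = (1 + d)/(-152 + K) (z(d, K) = (d + 1)/(-152 + K) = (1 + d)/(-152 + K))
O(20) + z(-186, 100) = 1/(131 + 20) + (1 - 186)/(-152 + 100) = 1/151 - 185/(-52) = 1/151 - 1/52*(-185) = 1/151 + 185/52 = 27987/7852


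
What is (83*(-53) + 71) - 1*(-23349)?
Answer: 19021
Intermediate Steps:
(83*(-53) + 71) - 1*(-23349) = (-4399 + 71) + 23349 = -4328 + 23349 = 19021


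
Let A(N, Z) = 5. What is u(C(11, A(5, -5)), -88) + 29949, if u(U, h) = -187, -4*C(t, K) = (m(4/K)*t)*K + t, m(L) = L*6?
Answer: 29762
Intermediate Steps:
m(L) = 6*L
C(t, K) = -25*t/4 (C(t, K) = -(((6*(4/K))*t)*K + t)/4 = -(((24/K)*t)*K + t)/4 = -((24*t/K)*K + t)/4 = -(24*t + t)/4 = -25*t/4)
u(C(11, A(5, -5)), -88) + 29949 = -187 + 29949 = 29762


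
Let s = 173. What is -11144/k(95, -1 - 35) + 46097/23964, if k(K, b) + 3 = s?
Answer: -129609163/2036940 ≈ -63.629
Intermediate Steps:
k(K, b) = 170 (k(K, b) = -3 + 173 = 170)
-11144/k(95, -1 - 35) + 46097/23964 = -11144/170 + 46097/23964 = -11144*1/170 + 46097*(1/23964) = -5572/85 + 46097/23964 = -129609163/2036940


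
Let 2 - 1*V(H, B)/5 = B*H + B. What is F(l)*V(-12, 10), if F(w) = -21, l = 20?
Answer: -11760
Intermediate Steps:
V(H, B) = 10 - 5*B - 5*B*H (V(H, B) = 10 - 5*(B*H + B) = 10 - 5*(B + B*H) = 10 + (-5*B - 5*B*H) = 10 - 5*B - 5*B*H)
F(l)*V(-12, 10) = -21*(10 - 5*10 - 5*10*(-12)) = -21*(10 - 50 + 600) = -21*560 = -11760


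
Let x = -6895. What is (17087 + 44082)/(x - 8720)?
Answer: -61169/15615 ≈ -3.9173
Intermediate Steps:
(17087 + 44082)/(x - 8720) = (17087 + 44082)/(-6895 - 8720) = 61169/(-15615) = 61169*(-1/15615) = -61169/15615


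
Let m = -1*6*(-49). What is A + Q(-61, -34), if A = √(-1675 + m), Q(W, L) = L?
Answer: -34 + I*√1381 ≈ -34.0 + 37.162*I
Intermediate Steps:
m = 294 (m = -6*(-49) = 294)
A = I*√1381 (A = √(-1675 + 294) = √(-1381) = I*√1381 ≈ 37.162*I)
A + Q(-61, -34) = I*√1381 - 34 = -34 + I*√1381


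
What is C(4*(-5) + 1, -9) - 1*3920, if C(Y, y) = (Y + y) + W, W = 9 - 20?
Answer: -3959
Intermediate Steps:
W = -11
C(Y, y) = -11 + Y + y (C(Y, y) = (Y + y) - 11 = -11 + Y + y)
C(4*(-5) + 1, -9) - 1*3920 = (-11 + (4*(-5) + 1) - 9) - 1*3920 = (-11 + (-20 + 1) - 9) - 3920 = (-11 - 19 - 9) - 3920 = -39 - 3920 = -3959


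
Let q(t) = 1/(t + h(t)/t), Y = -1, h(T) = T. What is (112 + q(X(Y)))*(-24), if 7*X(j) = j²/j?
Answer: -2716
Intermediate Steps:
X(j) = j/7 (X(j) = (j²/j)/7 = j/7)
q(t) = 1/(1 + t) (q(t) = 1/(t + t/t) = 1/(t + 1) = 1/(1 + t))
(112 + q(X(Y)))*(-24) = (112 + 1/(1 + (⅐)*(-1)))*(-24) = (112 + 1/(1 - ⅐))*(-24) = (112 + 1/(6/7))*(-24) = (112 + 7/6)*(-24) = (679/6)*(-24) = -2716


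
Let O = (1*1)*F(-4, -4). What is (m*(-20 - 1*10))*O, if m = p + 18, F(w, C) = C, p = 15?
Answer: 3960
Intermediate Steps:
m = 33 (m = 15 + 18 = 33)
O = -4 (O = (1*1)*(-4) = 1*(-4) = -4)
(m*(-20 - 1*10))*O = (33*(-20 - 1*10))*(-4) = (33*(-20 - 10))*(-4) = (33*(-30))*(-4) = -990*(-4) = 3960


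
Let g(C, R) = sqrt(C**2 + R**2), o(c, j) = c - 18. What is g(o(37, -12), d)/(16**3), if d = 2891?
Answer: sqrt(8358242)/4096 ≈ 0.70583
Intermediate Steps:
o(c, j) = -18 + c
g(o(37, -12), d)/(16**3) = sqrt((-18 + 37)**2 + 2891**2)/(16**3) = sqrt(19**2 + 8357881)/4096 = sqrt(361 + 8357881)*(1/4096) = sqrt(8358242)*(1/4096) = sqrt(8358242)/4096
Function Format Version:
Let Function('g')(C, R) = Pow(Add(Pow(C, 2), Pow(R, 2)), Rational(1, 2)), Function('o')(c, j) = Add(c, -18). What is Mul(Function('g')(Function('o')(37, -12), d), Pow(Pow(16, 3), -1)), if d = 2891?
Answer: Mul(Rational(1, 4096), Pow(8358242, Rational(1, 2))) ≈ 0.70583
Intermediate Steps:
Function('o')(c, j) = Add(-18, c)
Mul(Function('g')(Function('o')(37, -12), d), Pow(Pow(16, 3), -1)) = Mul(Pow(Add(Pow(Add(-18, 37), 2), Pow(2891, 2)), Rational(1, 2)), Pow(Pow(16, 3), -1)) = Mul(Pow(Add(Pow(19, 2), 8357881), Rational(1, 2)), Pow(4096, -1)) = Mul(Pow(Add(361, 8357881), Rational(1, 2)), Rational(1, 4096)) = Mul(Pow(8358242, Rational(1, 2)), Rational(1, 4096)) = Mul(Rational(1, 4096), Pow(8358242, Rational(1, 2)))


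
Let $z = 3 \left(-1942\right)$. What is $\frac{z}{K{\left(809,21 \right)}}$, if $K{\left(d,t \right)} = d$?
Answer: $- \frac{5826}{809} \approx -7.2015$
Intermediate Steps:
$z = -5826$
$\frac{z}{K{\left(809,21 \right)}} = - \frac{5826}{809}$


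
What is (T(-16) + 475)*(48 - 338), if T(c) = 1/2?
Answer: -137895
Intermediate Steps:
T(c) = ½
(T(-16) + 475)*(48 - 338) = (½ + 475)*(48 - 338) = (951/2)*(-290) = -137895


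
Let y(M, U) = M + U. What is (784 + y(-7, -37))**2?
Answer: 547600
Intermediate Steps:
(784 + y(-7, -37))**2 = (784 + (-7 - 37))**2 = (784 - 44)**2 = 740**2 = 547600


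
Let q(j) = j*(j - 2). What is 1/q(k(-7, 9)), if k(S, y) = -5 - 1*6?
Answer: 1/143 ≈ 0.0069930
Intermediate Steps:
k(S, y) = -11 (k(S, y) = -5 - 6 = -11)
q(j) = j*(-2 + j)
1/q(k(-7, 9)) = 1/(-11*(-2 - 11)) = 1/(-11*(-13)) = 1/143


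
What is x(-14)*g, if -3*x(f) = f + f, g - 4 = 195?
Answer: 5572/3 ≈ 1857.3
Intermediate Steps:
g = 199 (g = 4 + 195 = 199)
x(f) = -2*f/3 (x(f) = -(f + f)/3 = -2*f/3)
x(-14)*g = -⅔*(-14)*199 = (28/3)*199 = 5572/3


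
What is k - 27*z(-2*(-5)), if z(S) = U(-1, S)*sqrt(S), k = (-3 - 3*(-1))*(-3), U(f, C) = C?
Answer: -270*sqrt(10) ≈ -853.81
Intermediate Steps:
k = 0 (k = (-3 + 3)*(-3) = 0*(-3) = 0)
z(S) = S**(3/2) (z(S) = S*sqrt(S) = S**(3/2))
k - 27*z(-2*(-5)) = 0 - 27*10*sqrt(10) = 0 - 270*sqrt(10) = -270*sqrt(10)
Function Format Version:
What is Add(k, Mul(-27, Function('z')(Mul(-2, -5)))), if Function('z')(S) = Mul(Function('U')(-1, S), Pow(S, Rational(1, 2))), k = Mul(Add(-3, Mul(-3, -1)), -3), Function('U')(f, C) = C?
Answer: Mul(-270, Pow(10, Rational(1, 2))) ≈ -853.81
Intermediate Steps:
k = 0 (k = Mul(Add(-3, 3), -3) = Mul(0, -3) = 0)
Function('z')(S) = Pow(S, Rational(3, 2)) (Function('z')(S) = Mul(S, Pow(S, Rational(1, 2))) = Pow(S, Rational(3, 2)))
Add(k, Mul(-27, Function('z')(Mul(-2, -5)))) = Add(0, Mul(-27, Pow(Mul(-2, -5), Rational(3, 2)))) = Add(0, Mul(-27, Pow(10, Rational(3, 2)))) = Add(0, Mul(-27, Mul(10, Pow(10, Rational(1, 2))))) = Add(0, Mul(-270, Pow(10, Rational(1, 2)))) = Mul(-270, Pow(10, Rational(1, 2)))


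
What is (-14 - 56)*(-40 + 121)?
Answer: -5670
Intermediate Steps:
(-14 - 56)*(-40 + 121) = -70*81 = -5670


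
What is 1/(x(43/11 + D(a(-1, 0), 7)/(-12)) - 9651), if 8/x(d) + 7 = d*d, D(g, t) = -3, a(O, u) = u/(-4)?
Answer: -19937/192396499 ≈ -0.00010362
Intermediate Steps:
a(O, u) = -u/4 (a(O, u) = u*(-¼) = -u/4)
x(d) = 8/(-7 + d²) (x(d) = 8/(-7 + d*d) = 8/(-7 + d²))
1/(x(43/11 + D(a(-1, 0), 7)/(-12)) - 9651) = 1/(8/(-7 + (43/11 - 3/(-12))²) - 9651) = 1/(8/(-7 + (43*(1/11) - 3*(-1/12))²) - 9651) = 1/(8/(-7 + (43/11 + ¼)²) - 9651) = 1/(8/(-7 + (183/44)²) - 9651) = 1/(8/(-7 + 33489/1936) - 9651) = 1/(8/(19937/1936) - 9651) = 1/(8*(1936/19937) - 9651) = 1/(15488/19937 - 9651) = 1/(-192396499/19937) = -19937/192396499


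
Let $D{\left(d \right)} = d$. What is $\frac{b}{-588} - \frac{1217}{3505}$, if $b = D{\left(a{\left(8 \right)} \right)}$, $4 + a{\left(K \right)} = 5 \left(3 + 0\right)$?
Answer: $- \frac{754151}{2060940} \approx -0.36593$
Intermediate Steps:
$a{\left(K \right)} = 11$ ($a{\left(K \right)} = -4 + 5 \left(3 + 0\right) = -4 + 5 \cdot 3 = -4 + 15 = 11$)
$b = 11$
$\frac{b}{-588} - \frac{1217}{3505} = \frac{11}{-588} - \frac{1217}{3505} = 11 \left(- \frac{1}{588}\right) - \frac{1217}{3505} = - \frac{11}{588} - \frac{1217}{3505} = - \frac{754151}{2060940}$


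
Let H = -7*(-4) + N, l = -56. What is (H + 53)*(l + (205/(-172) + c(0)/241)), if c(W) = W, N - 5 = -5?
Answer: -796797/172 ≈ -4632.5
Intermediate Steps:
N = 0 (N = 5 - 5 = 0)
H = 28 (H = -7*(-4) + 0 = 28 + 0 = 28)
(H + 53)*(l + (205/(-172) + c(0)/241)) = (28 + 53)*(-56 + (205/(-172) + 0/241)) = 81*(-56 + (205*(-1/172) + 0*(1/241))) = 81*(-56 + (-205/172 + 0)) = 81*(-56 - 205/172) = 81*(-9837/172) = -796797/172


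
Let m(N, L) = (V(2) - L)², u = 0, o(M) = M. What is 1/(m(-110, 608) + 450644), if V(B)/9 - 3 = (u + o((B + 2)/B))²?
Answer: 1/747669 ≈ 1.3375e-6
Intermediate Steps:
V(B) = 27 + 9*(2 + B)²/B² (V(B) = 27 + 9*(0 + (B + 2)/B)² = 27 + 9*(0 + (2 + B)/B)² = 27 + 9*((2 + B)/B)² = 27 + 9*((2 + B)²/B²) = 27 + 9*(2 + B)²/B²)
m(N, L) = (63 - L)² (m(N, L) = ((36 + 36/2 + 36/2²) - L)² = ((36 + 36*(½) + 36*(¼)) - L)² = ((36 + 18 + 9) - L)² = (63 - L)²)
1/(m(-110, 608) + 450644) = 1/((63 - 1*608)² + 450644) = 1/((63 - 608)² + 450644) = 1/((-545)² + 450644) = 1/(297025 + 450644) = 1/747669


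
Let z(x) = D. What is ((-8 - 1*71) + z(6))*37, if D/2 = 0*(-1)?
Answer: -2923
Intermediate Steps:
D = 0 (D = 2*(0*(-1)) = 2*0 = 0)
z(x) = 0
((-8 - 1*71) + z(6))*37 = ((-8 - 1*71) + 0)*37 = ((-8 - 71) + 0)*37 = (-79 + 0)*37 = -79*37 = -2923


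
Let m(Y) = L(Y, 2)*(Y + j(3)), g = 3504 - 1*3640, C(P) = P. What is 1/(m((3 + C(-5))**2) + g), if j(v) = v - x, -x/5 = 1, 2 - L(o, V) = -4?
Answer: -1/64 ≈ -0.015625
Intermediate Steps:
L(o, V) = 6 (L(o, V) = 2 - 1*(-4) = 2 + 4 = 6)
x = -5 (x = -5*1 = -5)
j(v) = 5 + v (j(v) = v - 1*(-5) = v + 5 = 5 + v)
g = -136 (g = 3504 - 3640 = -136)
m(Y) = 48 + 6*Y (m(Y) = 6*(Y + (5 + 3)) = 6*(Y + 8) = 6*(8 + Y) = 48 + 6*Y)
1/(m((3 + C(-5))**2) + g) = 1/((48 + 6*(3 - 5)**2) - 136) = 1/((48 + 6*(-2)**2) - 136) = 1/((48 + 6*4) - 136) = 1/((48 + 24) - 136) = 1/(72 - 136) = 1/(-64) = -1/64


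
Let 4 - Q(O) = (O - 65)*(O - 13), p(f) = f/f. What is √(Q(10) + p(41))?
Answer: 4*I*√10 ≈ 12.649*I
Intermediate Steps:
p(f) = 1
Q(O) = 4 - (-65 + O)*(-13 + O) (Q(O) = 4 - (O - 65)*(O - 13) = 4 - (-65 + O)*(-13 + O))
√(Q(10) + p(41)) = √((-841 - 1*10² + 78*10) + 1) = √((-841 - 1*100 + 780) + 1) = √((-841 - 100 + 780) + 1) = √(-161 + 1) = √(-160) = 4*I*√10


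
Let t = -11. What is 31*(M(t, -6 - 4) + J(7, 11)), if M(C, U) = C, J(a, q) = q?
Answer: 0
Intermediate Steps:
31*(M(t, -6 - 4) + J(7, 11)) = 31*(-11 + 11) = 31*0 = 0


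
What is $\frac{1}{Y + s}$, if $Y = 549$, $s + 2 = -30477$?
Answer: $- \frac{1}{29930} \approx -3.3411 \cdot 10^{-5}$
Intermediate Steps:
$s = -30479$ ($s = -2 - 30477 = -30479$)
$\frac{1}{Y + s} = \frac{1}{549 - 30479} = \frac{1}{-29930} = - \frac{1}{29930}$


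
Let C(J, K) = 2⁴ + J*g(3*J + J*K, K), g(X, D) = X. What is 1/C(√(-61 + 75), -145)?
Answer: -1/1972 ≈ -0.00050710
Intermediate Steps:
C(J, K) = 16 + J*(3*J + J*K) (C(J, K) = 2⁴ + J*(3*J + J*K) = 16 + J*(3*J + J*K))
1/C(√(-61 + 75), -145) = 1/(16 + (√(-61 + 75))²*(3 - 145)) = 1/(16 + (√14)²*(-142)) = 1/(16 + 14*(-142)) = 1/(16 - 1988) = 1/(-1972) = -1/1972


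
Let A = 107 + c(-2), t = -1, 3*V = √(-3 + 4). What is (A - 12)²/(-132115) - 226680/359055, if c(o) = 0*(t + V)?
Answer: -442510661/632487351 ≈ -0.69964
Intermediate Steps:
V = ⅓ (V = √(-3 + 4)/3 = √1/3 = (⅓)*1 = ⅓ ≈ 0.33333)
c(o) = 0 (c(o) = 0*(-1 + ⅓) = 0*(-⅔) = 0)
A = 107 (A = 107 + 0 = 107)
(A - 12)²/(-132115) - 226680/359055 = (107 - 12)²/(-132115) - 226680/359055 = 95²*(-1/132115) - 226680*1/359055 = 9025*(-1/132115) - 15112/23937 = -1805/26423 - 15112/23937 = -442510661/632487351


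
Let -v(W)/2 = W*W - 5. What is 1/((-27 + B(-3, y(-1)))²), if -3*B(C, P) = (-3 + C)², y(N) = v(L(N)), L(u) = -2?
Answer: 1/1521 ≈ 0.00065746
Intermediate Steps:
v(W) = 10 - 2*W² (v(W) = -2*(W*W - 5) = -2*(W² - 5) = -2*(-5 + W²) = 10 - 2*W²)
y(N) = 2 (y(N) = 10 - 2*(-2)² = 10 - 2*4 = 10 - 8 = 2)
B(C, P) = -(-3 + C)²/3
1/((-27 + B(-3, y(-1)))²) = 1/((-27 - (-3 - 3)²/3)²) = 1/((-27 - ⅓*(-6)²)²) = 1/((-27 - ⅓*36)²) = 1/((-27 - 12)²) = 1/((-39)²) = 1/1521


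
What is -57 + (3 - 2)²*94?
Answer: 37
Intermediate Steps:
-57 + (3 - 2)²*94 = -57 + 1²*94 = -57 + 1*94 = -57 + 94 = 37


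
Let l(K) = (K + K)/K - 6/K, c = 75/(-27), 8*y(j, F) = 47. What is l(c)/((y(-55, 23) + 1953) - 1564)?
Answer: 64/6075 ≈ 0.010535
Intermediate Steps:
y(j, F) = 47/8 (y(j, F) = (1/8)*47 = 47/8)
c = -25/9 (c = 75*(-1/27) = -25/9 ≈ -2.7778)
l(K) = 2 - 6/K (l(K) = (2*K)/K - 6/K = 2 - 6/K)
l(c)/((y(-55, 23) + 1953) - 1564) = (2 - 6/(-25/9))/((47/8 + 1953) - 1564) = (2 - 6*(-9/25))/(15671/8 - 1564) = (2 + 54/25)/(3159/8) = (104/25)*(8/3159) = 64/6075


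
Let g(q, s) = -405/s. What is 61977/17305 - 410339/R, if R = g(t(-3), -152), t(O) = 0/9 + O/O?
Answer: -215862838271/1401705 ≈ -1.5400e+5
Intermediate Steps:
t(O) = 1 (t(O) = 0*(1/9) + 1 = 0 + 1 = 1)
R = 405/152 (R = -405/(-152) = -405*(-1/152) = 405/152 ≈ 2.6645)
61977/17305 - 410339/R = 61977/17305 - 410339/405/152 = 61977*(1/17305) - 410339*152/405 = 61977/17305 - 62371528/405 = -215862838271/1401705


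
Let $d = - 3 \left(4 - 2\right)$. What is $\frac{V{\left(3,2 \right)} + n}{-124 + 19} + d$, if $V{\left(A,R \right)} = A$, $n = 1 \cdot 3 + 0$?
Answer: $- \frac{212}{35} \approx -6.0571$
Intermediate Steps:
$n = 3$ ($n = 3 + 0 = 3$)
$d = -6$ ($d = \left(-3\right) 2 = -6$)
$\frac{V{\left(3,2 \right)} + n}{-124 + 19} + d = \frac{3 + 3}{-124 + 19} - 6 = \frac{6}{-105} - 6 = 6 \left(- \frac{1}{105}\right) - 6 = - \frac{2}{35} - 6 = - \frac{212}{35}$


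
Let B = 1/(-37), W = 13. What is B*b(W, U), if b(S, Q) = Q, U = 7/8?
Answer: -7/296 ≈ -0.023649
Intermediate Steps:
U = 7/8 (U = 7*(1/8) = 7/8 ≈ 0.87500)
B = -1/37 ≈ -0.027027
B*b(W, U) = -1/37*7/8 = -7/296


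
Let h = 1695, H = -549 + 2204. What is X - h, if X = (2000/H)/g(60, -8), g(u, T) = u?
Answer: -1683115/993 ≈ -1695.0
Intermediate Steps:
H = 1655
X = 20/993 (X = (2000/1655)/60 = (2000*(1/1655))*(1/60) = (400/331)*(1/60) = 20/993 ≈ 0.020141)
X - h = 20/993 - 1*1695 = 20/993 - 1695 = -1683115/993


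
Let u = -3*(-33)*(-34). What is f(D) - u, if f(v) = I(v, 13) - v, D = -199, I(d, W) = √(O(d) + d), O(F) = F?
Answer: 3565 + I*√398 ≈ 3565.0 + 19.95*I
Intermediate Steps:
I(d, W) = √2*√d (I(d, W) = √(d + d) = √(2*d) = √2*√d)
f(v) = -v + √2*√v (f(v) = √2*√v - v = -v + √2*√v)
u = -3366 (u = 99*(-34) = -3366)
f(D) - u = (-1*(-199) + √2*√(-199)) - 1*(-3366) = (199 + √2*(I*√199)) + 3366 = (199 + I*√398) + 3366 = 3565 + I*√398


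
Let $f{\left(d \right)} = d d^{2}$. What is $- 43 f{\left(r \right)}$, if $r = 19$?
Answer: $-294937$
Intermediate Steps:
$f{\left(d \right)} = d^{3}$
$- 43 f{\left(r \right)} = - 43 \cdot 19^{3} = \left(-43\right) 6859 = -294937$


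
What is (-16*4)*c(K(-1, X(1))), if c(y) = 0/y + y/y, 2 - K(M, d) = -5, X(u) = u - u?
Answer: -64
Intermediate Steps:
X(u) = 0
K(M, d) = 7 (K(M, d) = 2 - 1*(-5) = 2 + 5 = 7)
c(y) = 1 (c(y) = 0 + 1 = 1)
(-16*4)*c(K(-1, X(1))) = -16*4*1 = -64*1 = -64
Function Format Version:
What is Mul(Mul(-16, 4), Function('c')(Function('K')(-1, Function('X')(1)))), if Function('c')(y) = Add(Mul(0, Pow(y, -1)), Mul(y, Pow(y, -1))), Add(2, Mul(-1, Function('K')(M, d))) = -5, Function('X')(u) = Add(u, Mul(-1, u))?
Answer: -64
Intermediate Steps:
Function('X')(u) = 0
Function('K')(M, d) = 7 (Function('K')(M, d) = Add(2, Mul(-1, -5)) = Add(2, 5) = 7)
Function('c')(y) = 1 (Function('c')(y) = Add(0, 1) = 1)
Mul(Mul(-16, 4), Function('c')(Function('K')(-1, Function('X')(1)))) = Mul(Mul(-16, 4), 1) = Mul(-64, 1) = -64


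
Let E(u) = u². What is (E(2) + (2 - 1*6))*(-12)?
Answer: 0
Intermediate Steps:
(E(2) + (2 - 1*6))*(-12) = (2² + (2 - 1*6))*(-12) = (4 + (2 - 6))*(-12) = (4 - 4)*(-12) = 0*(-12) = 0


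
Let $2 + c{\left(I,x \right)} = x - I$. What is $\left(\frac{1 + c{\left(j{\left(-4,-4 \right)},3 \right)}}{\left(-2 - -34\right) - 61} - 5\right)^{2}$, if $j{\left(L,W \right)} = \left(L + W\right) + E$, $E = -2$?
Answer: $\frac{24649}{841} \approx 29.309$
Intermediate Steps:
$j{\left(L,W \right)} = -2 + L + W$ ($j{\left(L,W \right)} = \left(L + W\right) - 2 = -2 + L + W$)
$c{\left(I,x \right)} = -2 + x - I$ ($c{\left(I,x \right)} = -2 - \left(I - x\right) = -2 + x - I$)
$\left(\frac{1 + c{\left(j{\left(-4,-4 \right)},3 \right)}}{\left(-2 - -34\right) - 61} - 5\right)^{2} = \left(\frac{1 - -11}{\left(-2 - -34\right) - 61} - 5\right)^{2} = \left(\frac{1 - -11}{\left(-2 + 34\right) - 61} - 5\right)^{2} = \left(\frac{1 + \left(-2 + 3 + 10\right)}{32 - 61} - 5\right)^{2} = \left(\frac{1 + 11}{-29} - 5\right)^{2} = \left(12 \left(- \frac{1}{29}\right) - 5\right)^{2} = \left(- \frac{12}{29} - 5\right)^{2} = \left(- \frac{157}{29}\right)^{2} = \frac{24649}{841}$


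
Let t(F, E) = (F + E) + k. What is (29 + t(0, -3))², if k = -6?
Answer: 400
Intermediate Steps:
t(F, E) = -6 + E + F (t(F, E) = (F + E) - 6 = (E + F) - 6 = -6 + E + F)
(29 + t(0, -3))² = (29 + (-6 - 3 + 0))² = (29 - 9)² = 20² = 400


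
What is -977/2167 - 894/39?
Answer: -658467/28171 ≈ -23.374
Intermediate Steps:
-977/2167 - 894/39 = -977*1/2167 - 894*1/39 = -977/2167 - 298/13 = -658467/28171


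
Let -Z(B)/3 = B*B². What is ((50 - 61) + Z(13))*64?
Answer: -422528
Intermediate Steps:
Z(B) = -3*B³ (Z(B) = -3*B*B² = -3*B³)
((50 - 61) + Z(13))*64 = ((50 - 61) - 3*13³)*64 = (-11 - 3*2197)*64 = (-11 - 6591)*64 = -6602*64 = -422528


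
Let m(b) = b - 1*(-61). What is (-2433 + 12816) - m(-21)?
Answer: 10343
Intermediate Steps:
m(b) = 61 + b (m(b) = b + 61 = 61 + b)
(-2433 + 12816) - m(-21) = (-2433 + 12816) - (61 - 21) = 10383 - 1*40 = 10383 - 40 = 10343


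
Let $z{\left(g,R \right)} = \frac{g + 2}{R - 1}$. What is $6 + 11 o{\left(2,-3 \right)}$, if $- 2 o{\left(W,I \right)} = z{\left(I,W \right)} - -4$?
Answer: $- \frac{21}{2} \approx -10.5$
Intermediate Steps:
$z{\left(g,R \right)} = \frac{2 + g}{-1 + R}$
$o{\left(W,I \right)} = -2 - \frac{2 + I}{2 \left(-1 + W\right)}$ ($o{\left(W,I \right)} = - \frac{\frac{2 + I}{-1 + W} - -4}{2} = - \frac{\frac{2 + I}{-1 + W} + 4}{2} = - \frac{4 + \frac{2 + I}{-1 + W}}{2} = -2 - \frac{2 + I}{2 \left(-1 + W\right)}$)
$6 + 11 o{\left(2,-3 \right)} = 6 + 11 \frac{2 - -3 - 8}{2 \left(-1 + 2\right)} = 6 + 11 \frac{2 + 3 - 8}{2 \cdot 1} = 6 + 11 \cdot \frac{1}{2} \cdot 1 \left(-3\right) = 6 + 11 \left(- \frac{3}{2}\right) = 6 - \frac{33}{2} = - \frac{21}{2}$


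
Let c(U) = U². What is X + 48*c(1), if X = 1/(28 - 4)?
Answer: 1153/24 ≈ 48.042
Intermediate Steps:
X = 1/24 ≈ 0.041667
X + 48*c(1) = 1/24 + 48*1² = 1/24 + 48*1 = 1/24 + 48 = 1153/24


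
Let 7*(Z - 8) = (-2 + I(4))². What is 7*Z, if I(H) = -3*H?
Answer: 252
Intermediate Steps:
Z = 36 (Z = 8 + (-2 - 3*4)²/7 = 8 + (-2 - 12)²/7 = 8 + (⅐)*(-14)² = 8 + (⅐)*196 = 8 + 28 = 36)
7*Z = 7*36 = 252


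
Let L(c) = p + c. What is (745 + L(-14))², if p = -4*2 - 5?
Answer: 515524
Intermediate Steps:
p = -13 (p = -8 - 5 = -13)
L(c) = -13 + c
(745 + L(-14))² = (745 + (-13 - 14))² = (745 - 27)² = 718² = 515524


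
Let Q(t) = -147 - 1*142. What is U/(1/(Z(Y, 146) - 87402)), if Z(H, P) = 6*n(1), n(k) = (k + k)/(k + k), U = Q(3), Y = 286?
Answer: 25257444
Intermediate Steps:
Q(t) = -289 (Q(t) = -147 - 142 = -289)
U = -289
n(k) = 1 (n(k) = (2*k)/((2*k)) = (2*k)*(1/(2*k)) = 1)
Z(H, P) = 6 (Z(H, P) = 6*1 = 6)
U/(1/(Z(Y, 146) - 87402)) = -289/(1/(6 - 87402)) = -289/(1/(-87396)) = -289/(-1/87396) = -289*(-87396) = 25257444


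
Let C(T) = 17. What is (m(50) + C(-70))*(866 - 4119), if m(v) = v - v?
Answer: -55301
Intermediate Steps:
m(v) = 0
(m(50) + C(-70))*(866 - 4119) = (0 + 17)*(866 - 4119) = 17*(-3253) = -55301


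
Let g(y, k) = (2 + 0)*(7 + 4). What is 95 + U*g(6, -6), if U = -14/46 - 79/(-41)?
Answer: 123245/943 ≈ 130.69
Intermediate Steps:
g(y, k) = 22 (g(y, k) = 2*11 = 22)
U = 1530/943 (U = -14*1/46 - 79*(-1/41) = -7/23 + 79/41 = 1530/943 ≈ 1.6225)
95 + U*g(6, -6) = 95 + (1530/943)*22 = 95 + 33660/943 = 123245/943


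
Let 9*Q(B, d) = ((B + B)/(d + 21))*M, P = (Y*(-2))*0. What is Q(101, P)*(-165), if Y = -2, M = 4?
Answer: -44440/63 ≈ -705.40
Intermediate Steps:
P = 0 (P = -2*(-2)*0 = 4*0 = 0)
Q(B, d) = 8*B/(9*(21 + d)) (Q(B, d) = (((B + B)/(d + 21))*4)/9 = (((2*B)/(21 + d))*4)/9 = ((2*B/(21 + d))*4)/9 = (8*B/(21 + d))/9 = 8*B/(9*(21 + d)))
Q(101, P)*(-165) = ((8/9)*101/(21 + 0))*(-165) = ((8/9)*101/21)*(-165) = ((8/9)*101*(1/21))*(-165) = (808/189)*(-165) = -44440/63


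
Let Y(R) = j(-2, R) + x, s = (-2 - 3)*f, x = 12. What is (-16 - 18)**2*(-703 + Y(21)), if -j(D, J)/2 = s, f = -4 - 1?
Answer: -856596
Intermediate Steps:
f = -5
s = 25 (s = (-2 - 3)*(-5) = -5*(-5) = 25)
j(D, J) = -50 (j(D, J) = -2*25 = -50)
Y(R) = -38 (Y(R) = -50 + 12 = -38)
(-16 - 18)**2*(-703 + Y(21)) = (-16 - 18)**2*(-703 - 38) = (-34)**2*(-741) = 1156*(-741) = -856596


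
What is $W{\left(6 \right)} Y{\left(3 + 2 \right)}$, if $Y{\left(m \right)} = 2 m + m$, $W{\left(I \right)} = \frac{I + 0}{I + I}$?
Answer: $\frac{15}{2} \approx 7.5$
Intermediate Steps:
$W{\left(I \right)} = \frac{1}{2}$ ($W{\left(I \right)} = \frac{I}{2 I} = I \frac{1}{2 I} = \frac{1}{2}$)
$Y{\left(m \right)} = 3 m$
$W{\left(6 \right)} Y{\left(3 + 2 \right)} = \frac{3 \left(3 + 2\right)}{2} = \frac{3 \cdot 5}{2} = \frac{1}{2} \cdot 15 = \frac{15}{2}$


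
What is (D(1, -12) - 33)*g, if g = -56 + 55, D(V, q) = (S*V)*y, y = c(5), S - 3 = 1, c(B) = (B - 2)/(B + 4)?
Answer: 95/3 ≈ 31.667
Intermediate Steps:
c(B) = (-2 + B)/(4 + B)
S = 4 (S = 3 + 1 = 4)
y = 1/3 (y = (-2 + 5)/(4 + 5) = 3/9 = (1/9)*3 = 1/3 ≈ 0.33333)
D(V, q) = 4*V/3 (D(V, q) = (4*V)*(1/3) = 4*V/3)
g = -1
(D(1, -12) - 33)*g = ((4/3)*1 - 33)*(-1) = (4/3 - 33)*(-1) = -95/3*(-1) = 95/3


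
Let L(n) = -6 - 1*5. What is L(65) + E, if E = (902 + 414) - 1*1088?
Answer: 217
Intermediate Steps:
L(n) = -11 (L(n) = -6 - 5 = -11)
E = 228 (E = 1316 - 1088 = 228)
L(65) + E = -11 + 228 = 217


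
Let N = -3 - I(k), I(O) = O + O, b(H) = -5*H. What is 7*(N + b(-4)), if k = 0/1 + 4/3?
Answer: 301/3 ≈ 100.33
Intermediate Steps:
k = 4/3 (k = 0*1 + 4*(1/3) = 0 + 4/3 = 4/3 ≈ 1.3333)
I(O) = 2*O
N = -17/3 (N = -3 - 2*4/3 = -3 - 1*8/3 = -3 - 8/3 = -17/3 ≈ -5.6667)
7*(N + b(-4)) = 7*(-17/3 - 5*(-4)) = 7*(-17/3 + 20) = 7*(43/3) = 301/3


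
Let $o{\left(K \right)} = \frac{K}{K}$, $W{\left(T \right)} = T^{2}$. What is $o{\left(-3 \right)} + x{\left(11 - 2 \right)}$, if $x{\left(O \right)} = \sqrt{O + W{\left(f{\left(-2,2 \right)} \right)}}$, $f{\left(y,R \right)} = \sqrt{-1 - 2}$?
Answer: $1 + \sqrt{6} \approx 3.4495$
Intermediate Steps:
$f{\left(y,R \right)} = i \sqrt{3}$ ($f{\left(y,R \right)} = \sqrt{-3} = i \sqrt{3}$)
$o{\left(K \right)} = 1$
$x{\left(O \right)} = \sqrt{-3 + O}$ ($x{\left(O \right)} = \sqrt{O + \left(i \sqrt{3}\right)^{2}} = \sqrt{O - 3} = \sqrt{-3 + O}$)
$o{\left(-3 \right)} + x{\left(11 - 2 \right)} = 1 + \sqrt{-3 + \left(11 - 2\right)} = 1 + \sqrt{-3 + 9} = 1 + \sqrt{6}$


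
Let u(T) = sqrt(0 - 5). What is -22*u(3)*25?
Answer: -550*I*sqrt(5) ≈ -1229.8*I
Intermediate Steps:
u(T) = I*sqrt(5) (u(T) = sqrt(-5) = I*sqrt(5))
-22*u(3)*25 = -22*I*sqrt(5)*25 = -550*I*sqrt(5)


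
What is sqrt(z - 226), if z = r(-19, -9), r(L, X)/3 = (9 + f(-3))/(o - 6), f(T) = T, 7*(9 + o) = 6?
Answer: 50*I*sqrt(11)/11 ≈ 15.076*I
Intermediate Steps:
o = -57/7 (o = -9 + (1/7)*6 = -9 + 6/7 = -57/7 ≈ -8.1429)
r(L, X) = -14/11 (r(L, X) = 3*((9 - 3)/(-57/7 - 6)) = 3*(6/(-99/7)) = 3*(6*(-7/99)) = 3*(-14/33) = -14/11)
z = -14/11 ≈ -1.2727
sqrt(z - 226) = sqrt(-14/11 - 226) = sqrt(-2500/11) = 50*I*sqrt(11)/11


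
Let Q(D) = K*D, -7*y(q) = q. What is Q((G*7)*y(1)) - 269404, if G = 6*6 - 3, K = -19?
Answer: -268777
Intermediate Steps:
y(q) = -q/7
G = 33 (G = 36 - 3 = 33)
Q(D) = -19*D
Q((G*7)*y(1)) - 269404 = -19*33*7*(-⅐*1) - 269404 = -4389*(-1)/7 - 269404 = -19*(-33) - 269404 = 627 - 269404 = -268777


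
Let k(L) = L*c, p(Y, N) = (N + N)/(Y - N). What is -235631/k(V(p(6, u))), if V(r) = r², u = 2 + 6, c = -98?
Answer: 235631/6272 ≈ 37.569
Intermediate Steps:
u = 8
p(Y, N) = 2*N/(Y - N) (p(Y, N) = (2*N)/(Y - N) = 2*N/(Y - N))
k(L) = -98*L (k(L) = L*(-98) = -98*L)
-235631/k(V(p(6, u))) = -235631*(-(8 - 1*6)²/25088) = -235631*(-(8 - 6)²/25088) = -235631/((-98*(-2*8/2)²)) = -235631/((-98*(-2*8*½)²)) = -235631/((-98*(-8)²)) = -235631/((-98*64)) = -235631/(-6272) = -235631*(-1/6272) = 235631/6272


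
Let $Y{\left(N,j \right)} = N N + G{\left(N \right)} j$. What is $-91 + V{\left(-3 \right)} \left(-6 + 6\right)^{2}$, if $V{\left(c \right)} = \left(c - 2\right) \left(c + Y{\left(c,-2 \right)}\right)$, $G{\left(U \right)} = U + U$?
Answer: $-91$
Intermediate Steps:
$G{\left(U \right)} = 2 U$
$Y{\left(N,j \right)} = N^{2} + 2 N j$ ($Y{\left(N,j \right)} = N N + 2 N j = N^{2} + 2 N j$)
$V{\left(c \right)} = \left(-2 + c\right) \left(c + c \left(-4 + c\right)\right)$ ($V{\left(c \right)} = \left(c - 2\right) \left(c + c \left(c + 2 \left(-2\right)\right)\right) = \left(-2 + c\right) \left(c + c \left(c - 4\right)\right) = \left(-2 + c\right) \left(c + c \left(-4 + c\right)\right)$)
$-91 + V{\left(-3 \right)} \left(-6 + 6\right)^{2} = -91 + - 3 \left(6 - -3 - 3 \left(-4 - 3\right)\right) \left(-6 + 6\right)^{2} = -91 + - 3 \left(6 + 3 - -21\right) 0^{2} = -91 + - 3 \left(6 + 3 + 21\right) 0 = -91 + \left(-3\right) 30 \cdot 0 = -91 - 0 = -91 + 0 = -91$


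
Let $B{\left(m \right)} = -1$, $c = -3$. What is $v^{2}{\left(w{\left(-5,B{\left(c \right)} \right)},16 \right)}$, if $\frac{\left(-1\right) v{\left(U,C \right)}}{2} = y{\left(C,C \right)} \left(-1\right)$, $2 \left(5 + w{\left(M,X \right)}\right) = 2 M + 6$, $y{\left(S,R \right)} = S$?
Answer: $1024$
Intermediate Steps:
$w{\left(M,X \right)} = -2 + M$ ($w{\left(M,X \right)} = -5 + \frac{2 M + 6}{2} = -5 + \frac{6 + 2 M}{2} = -5 + \left(3 + M\right) = -2 + M$)
$v{\left(U,C \right)} = 2 C$ ($v{\left(U,C \right)} = - 2 C \left(-1\right) = - 2 \left(- C\right) = 2 C$)
$v^{2}{\left(w{\left(-5,B{\left(c \right)} \right)},16 \right)} = \left(2 \cdot 16\right)^{2} = 32^{2} = 1024$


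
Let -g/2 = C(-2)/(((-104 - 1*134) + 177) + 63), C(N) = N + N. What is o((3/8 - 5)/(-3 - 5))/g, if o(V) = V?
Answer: 37/256 ≈ 0.14453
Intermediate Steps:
C(N) = 2*N
g = 4 (g = -2*2*(-2)/(((-104 - 1*134) + 177) + 63) = -(-8)/(((-104 - 134) + 177) + 63) = -(-8)/((-238 + 177) + 63) = -(-8)/(-61 + 63) = -(-8)/2 = -2*(-2) = 4)
o((3/8 - 5)/(-3 - 5))/g = ((3/8 - 5)/(-3 - 5))/4 = ((3*(1/8) - 5)/(-8))*(1/4) = ((3/8 - 5)*(-1/8))*(1/4) = -37/8*(-1/8)*(1/4) = (37/64)*(1/4) = 37/256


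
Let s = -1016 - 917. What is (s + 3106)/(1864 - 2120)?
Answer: -1173/256 ≈ -4.5820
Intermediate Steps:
s = -1933
(s + 3106)/(1864 - 2120) = (-1933 + 3106)/(1864 - 2120) = 1173/(-256) = 1173*(-1/256) = -1173/256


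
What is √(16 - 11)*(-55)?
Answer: -55*√5 ≈ -122.98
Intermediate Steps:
√(16 - 11)*(-55) = √5*(-55) = -55*√5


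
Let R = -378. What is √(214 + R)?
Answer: 2*I*√41 ≈ 12.806*I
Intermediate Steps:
√(214 + R) = √(214 - 378) = √(-164) = 2*I*√41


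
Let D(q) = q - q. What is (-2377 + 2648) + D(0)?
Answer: 271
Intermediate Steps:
D(q) = 0
(-2377 + 2648) + D(0) = (-2377 + 2648) + 0 = 271 + 0 = 271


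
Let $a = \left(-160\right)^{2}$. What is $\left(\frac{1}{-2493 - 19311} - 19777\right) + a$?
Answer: $\frac{126964691}{21804} \approx 5823.0$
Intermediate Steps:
$a = 25600$
$\left(\frac{1}{-2493 - 19311} - 19777\right) + a = \left(\frac{1}{-2493 - 19311} - 19777\right) + 25600 = \left(\frac{1}{-21804} - 19777\right) + 25600 = \left(- \frac{1}{21804} - 19777\right) + 25600 = - \frac{431217709}{21804} + 25600 = \frac{126964691}{21804}$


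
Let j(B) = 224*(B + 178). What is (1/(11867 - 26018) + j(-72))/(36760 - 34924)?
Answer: 336001343/25981236 ≈ 12.932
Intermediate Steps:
j(B) = 39872 + 224*B (j(B) = 224*(178 + B) = 39872 + 224*B)
(1/(11867 - 26018) + j(-72))/(36760 - 34924) = (1/(11867 - 26018) + (39872 + 224*(-72)))/(36760 - 34924) = (1/(-14151) + (39872 - 16128))/1836 = (-1/14151 + 23744)*(1/1836) = (336001343/14151)*(1/1836) = 336001343/25981236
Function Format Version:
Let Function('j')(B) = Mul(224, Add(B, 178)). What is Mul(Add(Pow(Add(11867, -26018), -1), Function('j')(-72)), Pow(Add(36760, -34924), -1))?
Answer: Rational(336001343, 25981236) ≈ 12.932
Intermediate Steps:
Function('j')(B) = Add(39872, Mul(224, B)) (Function('j')(B) = Mul(224, Add(178, B)) = Add(39872, Mul(224, B)))
Mul(Add(Pow(Add(11867, -26018), -1), Function('j')(-72)), Pow(Add(36760, -34924), -1)) = Mul(Add(Pow(Add(11867, -26018), -1), Add(39872, Mul(224, -72))), Pow(Add(36760, -34924), -1)) = Mul(Add(Pow(-14151, -1), Add(39872, -16128)), Pow(1836, -1)) = Mul(Add(Rational(-1, 14151), 23744), Rational(1, 1836)) = Mul(Rational(336001343, 14151), Rational(1, 1836)) = Rational(336001343, 25981236)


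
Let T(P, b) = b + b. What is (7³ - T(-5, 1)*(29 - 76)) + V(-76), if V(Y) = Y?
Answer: 361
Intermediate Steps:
T(P, b) = 2*b
(7³ - T(-5, 1)*(29 - 76)) + V(-76) = (7³ - 2*1*(29 - 76)) - 76 = (343 - 2*(-47)) - 76 = (343 - 1*(-94)) - 76 = (343 + 94) - 76 = 437 - 76 = 361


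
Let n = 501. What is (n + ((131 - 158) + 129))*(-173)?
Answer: -104319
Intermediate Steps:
(n + ((131 - 158) + 129))*(-173) = (501 + ((131 - 158) + 129))*(-173) = (501 + (-27 + 129))*(-173) = (501 + 102)*(-173) = 603*(-173) = -104319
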